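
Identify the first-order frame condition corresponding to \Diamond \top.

Seriality

◇⊤ holds at w iff w has a successor, so frame-validity of ◇⊤ is exactly seriality. Equivalently via □p → ◇p:
Suppose □p→◇p is valid. At any x set V(p)=W. Then □p at x, so ◇p at x, so x has a successor.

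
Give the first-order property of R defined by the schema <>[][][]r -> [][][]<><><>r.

This is a Sahlqvist (Geach-type) schema ◇^1□^3r → □^3◇^3r.
Minimal-valuation argument: fix x; take any y with xR^1y and any z with xR^3z. Set V(r) to the set of worlds R-reachable from y in exactly 3 steps. Then □^3r holds at y, so the antecedent holds at x; validity forces ◇^3r at z, giving a w with zR^3w and yR^3w.
First-order correspondent: forall x forall y forall z ((xRy & x R^3 z) -> exists w (y R^3 w & z R^3 w)).

forall x forall y forall z ((xRy & x R^3 z) -> exists w (y R^3 w & z R^3 w))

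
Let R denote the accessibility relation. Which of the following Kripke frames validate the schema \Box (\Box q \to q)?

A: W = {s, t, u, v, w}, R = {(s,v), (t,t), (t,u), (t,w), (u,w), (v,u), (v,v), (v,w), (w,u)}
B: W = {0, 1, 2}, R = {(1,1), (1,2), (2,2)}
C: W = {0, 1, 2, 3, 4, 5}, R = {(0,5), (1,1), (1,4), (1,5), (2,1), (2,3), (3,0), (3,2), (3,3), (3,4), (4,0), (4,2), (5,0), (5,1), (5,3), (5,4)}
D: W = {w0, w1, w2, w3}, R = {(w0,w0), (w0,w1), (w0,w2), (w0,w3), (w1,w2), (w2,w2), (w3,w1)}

Frame correspondent (Sahlqvist): \forall x \forall y (Rxy \to Ryy) — i.e. shift-reflexivity.
A: fails — Ruw but not Rww.
B: condition met.
C: fails — R34 but not R44.
D: fails — Rw3w1 but not Rw1w1.

B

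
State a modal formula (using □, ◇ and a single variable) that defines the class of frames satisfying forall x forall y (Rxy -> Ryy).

The condition is shift-reflexivity. The T□ schema □(□q → q) defines it.
Suppose □(□q→q) is valid. Take Rxy and set V(q)={w : Ryw}. Then at y, □q holds; since □(□q→q) at x, □q→q at y, so q at y, i.e. Ryy.

□(□q → q)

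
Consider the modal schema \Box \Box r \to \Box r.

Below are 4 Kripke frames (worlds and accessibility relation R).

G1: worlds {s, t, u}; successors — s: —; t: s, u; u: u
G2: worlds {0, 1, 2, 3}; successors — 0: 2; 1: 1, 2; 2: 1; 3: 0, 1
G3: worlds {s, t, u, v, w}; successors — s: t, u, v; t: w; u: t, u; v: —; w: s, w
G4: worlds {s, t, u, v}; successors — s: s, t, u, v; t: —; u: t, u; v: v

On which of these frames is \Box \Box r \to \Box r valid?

G4

This is the axiom for density; its first-order frame correspondent is \forall x \forall y (Rxy \to \exists z (Rxz \wedge Rzy)).
G1: fails — Rts but no z with Rtz and Rzs.
G2: fails — R02 but no z with R0z and Rz2.
G3: fails — Rsv but no z with Rsz and Rzv.
G4: condition met.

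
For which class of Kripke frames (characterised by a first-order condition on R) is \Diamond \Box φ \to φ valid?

This is a form of the B axiom.
It corresponds to symmetry: \forall x \forall y (Rxy \to Ryx).

symmetry: \forall x \forall y (Rxy \to Ryx)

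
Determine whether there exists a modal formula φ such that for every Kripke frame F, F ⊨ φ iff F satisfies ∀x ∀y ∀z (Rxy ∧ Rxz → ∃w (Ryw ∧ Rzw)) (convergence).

Yes — defined by ◇□q → □◇q

Yes: it is convergence, defined by the .2 schema ◇□q → □◇q.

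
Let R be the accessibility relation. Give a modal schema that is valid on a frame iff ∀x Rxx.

□q → q

A defining formula is □q → q (the T axiom).
Suppose □q→q is valid. At any x set V(q)={w : Rxw}. Then □q holds at x, so q holds at x, i.e. Rxx.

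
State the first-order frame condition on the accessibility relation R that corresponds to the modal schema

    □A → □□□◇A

∀x ∀z (xR³z → ∃w (xRw ∧ zRw))

This is a Sahlqvist (Geach-type) schema ◇^0□^1A → □^3◇^1A.
Minimal-valuation argument: fix x; take any y with xR^0y and any z with xR^3z. Set V(A) to the set of worlds R-reachable from y in exactly 1 step. Then □^1A holds at y, so the antecedent holds at x; validity forces ◇^1A at z, giving a w with zR^1w and yR^1w.
First-order correspondent: ∀x ∀z (xR³z → ∃w (xRw ∧ zRw)).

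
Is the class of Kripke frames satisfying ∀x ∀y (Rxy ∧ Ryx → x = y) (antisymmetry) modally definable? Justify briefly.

Not definable by any modal formula

Modal frame validity is preserved under surjective bounded morphisms.
The 6-cycle (worlds s,t,u,v,w,x with s→t→u→v→w→x→s) is antisymmetric. Sending even-indexed worlds to • and odd-indexed worlds to ∘ is a surjective bounded morphism onto the two-world frame with •↔∘, which is not antisymmetric.
So no modal formula (or set of formulas) defines exactly the antisymmetric frames.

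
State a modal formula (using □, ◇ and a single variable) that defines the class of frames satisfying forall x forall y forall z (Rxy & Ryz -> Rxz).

□r → □□r

The condition is transitivity. The 4 schema □r → □□r defines it.
Suppose □r→□□r is valid. Take Rxy, Ryz and set V(r)={w : Rxw}. Then □r at x, so □□r at x, so □r at y, so r at z, i.e. Rxz.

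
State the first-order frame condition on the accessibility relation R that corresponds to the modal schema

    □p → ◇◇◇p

This is a Sahlqvist (Geach-type) schema ◇^0□^1p → □^0◇^3p.
Minimal-valuation argument: fix x; take any y with xR^0y and any z with xR^0z. Set V(p) to the set of worlds R-reachable from y in exactly 1 step. Then □^1p holds at y, so the antecedent holds at x; validity forces ◇^3p at z, giving a w with zR^3w and yR^1w.
First-order correspondent: ∀x ∃w (xRw ∧ xR³w).

∀x ∃w (xRw ∧ xR³w)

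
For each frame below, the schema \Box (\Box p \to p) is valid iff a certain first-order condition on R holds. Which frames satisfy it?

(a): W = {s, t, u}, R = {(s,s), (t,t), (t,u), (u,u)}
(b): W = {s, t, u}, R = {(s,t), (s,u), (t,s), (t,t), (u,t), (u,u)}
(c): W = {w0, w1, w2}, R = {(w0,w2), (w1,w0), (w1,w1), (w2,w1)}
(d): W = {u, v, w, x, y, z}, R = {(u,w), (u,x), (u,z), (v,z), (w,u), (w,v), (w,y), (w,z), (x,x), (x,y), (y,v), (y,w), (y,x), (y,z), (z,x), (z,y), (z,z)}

Frame correspondent (Sahlqvist): \forall x \forall y (Rxy \to Ryy) — i.e. shift-reflexivity.
(a): ✓.
(b): fails — Rts but not Rss.
(c): fails — Rw0w2 but not Rw2w2.
(d): fails — Ruw but not Rww.
Valid on: (a).

(a)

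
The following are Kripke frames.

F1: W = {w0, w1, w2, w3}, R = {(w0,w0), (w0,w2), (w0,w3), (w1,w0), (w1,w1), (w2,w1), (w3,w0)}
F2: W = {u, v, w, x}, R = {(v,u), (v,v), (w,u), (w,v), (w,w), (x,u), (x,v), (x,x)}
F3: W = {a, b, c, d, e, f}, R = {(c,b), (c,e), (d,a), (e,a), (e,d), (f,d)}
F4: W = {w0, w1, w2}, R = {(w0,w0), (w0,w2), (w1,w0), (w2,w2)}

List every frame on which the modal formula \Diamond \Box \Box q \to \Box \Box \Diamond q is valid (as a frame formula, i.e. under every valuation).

The schema corresponds to a generalized confluence (Geach) condition: \forall x \forall y \forall z ((xRy \wedge x R^2 z) \to \exists w (y R^2 w \wedge zRw)).
F1: fails — w0Rw3, w0R²w2 but no w with w3R²w and w2Rw.
F2: fails — vRu, vR²u but no t with uR²t and uRt.
F3: fails — cRb, cR²a but no w with bR²w and aRw.
F4: satisfies the condition.

F4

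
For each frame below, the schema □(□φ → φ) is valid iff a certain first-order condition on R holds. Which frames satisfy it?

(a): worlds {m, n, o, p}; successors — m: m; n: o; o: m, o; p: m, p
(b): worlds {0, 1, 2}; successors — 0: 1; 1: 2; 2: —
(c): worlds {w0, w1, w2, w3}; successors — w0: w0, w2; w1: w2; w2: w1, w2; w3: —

Frame correspondent (Sahlqvist): ∀x ∀y (Rxy → Ryy) — i.e. shift-reflexivity.
(a): condition met.
(b): fails — R12 but not R22.
(c): fails — Rw2w1 but not Rw1w1.
Valid on: (a).

(a)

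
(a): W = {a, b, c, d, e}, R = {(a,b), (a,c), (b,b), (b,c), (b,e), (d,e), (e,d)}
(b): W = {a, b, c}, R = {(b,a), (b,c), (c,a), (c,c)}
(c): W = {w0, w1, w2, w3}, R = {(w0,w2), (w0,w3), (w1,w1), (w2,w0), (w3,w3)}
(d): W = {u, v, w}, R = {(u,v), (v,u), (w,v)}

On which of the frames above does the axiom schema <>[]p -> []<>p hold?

The schema corresponds to convergence: forall x forall y forall z (Rxy & Rxz -> exists w (Ryw & Rzw)).
(a): fails — Rab and Rac but b and c have no common successor.
(b): fails — Rba and Rba but a and a have no common successor.
(c): fails — Rw0w2 and Rw0w3 but w2 and w3 have no common successor.
(d): holds.
Valid on: (d).

(d)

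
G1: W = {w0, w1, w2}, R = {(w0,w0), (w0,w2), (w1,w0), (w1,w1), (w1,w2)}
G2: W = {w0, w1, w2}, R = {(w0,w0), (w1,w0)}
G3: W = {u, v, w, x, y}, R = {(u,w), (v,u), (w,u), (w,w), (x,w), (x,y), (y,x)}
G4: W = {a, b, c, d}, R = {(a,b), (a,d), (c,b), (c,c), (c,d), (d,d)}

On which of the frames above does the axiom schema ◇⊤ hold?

This is the axiom for seriality; its first-order frame correspondent is ∀x ∃y Rxy.
G1: fails — world w2 has no successor.
G2: fails — world w2 has no successor.
G3: condition met.
G4: fails — world b has no successor.
Valid on: G3.

G3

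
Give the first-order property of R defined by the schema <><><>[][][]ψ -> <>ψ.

forall x forall y (x R^3 y -> exists w (y R^3 w & xRw))

This is a Sahlqvist (Geach-type) schema ◇^3□^3ψ → □^0◇^1ψ.
Minimal-valuation argument: fix x; take any y with xR^3y and any z with xR^0z. Set V(ψ) to the set of worlds R-reachable from y in exactly 3 steps. Then □^3ψ holds at y, so the antecedent holds at x; validity forces ◇^1ψ at z, giving a w with zR^1w and yR^3w.
First-order correspondent: forall x forall y (x R^3 y -> exists w (y R^3 w & xRw)).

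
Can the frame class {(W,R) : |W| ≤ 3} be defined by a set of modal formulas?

If a class were modally definable it would be closed under disjoint unions (Goldblatt–Thomason).
Any modal formula valid on each of 4 disjoint one-world frames is valid on their disjoint union (validity is preserved under disjoint unions). Each one-world frame has |W|=1≤3, but the union has |W|=4.
So the class is not modally definable.

Not modally definable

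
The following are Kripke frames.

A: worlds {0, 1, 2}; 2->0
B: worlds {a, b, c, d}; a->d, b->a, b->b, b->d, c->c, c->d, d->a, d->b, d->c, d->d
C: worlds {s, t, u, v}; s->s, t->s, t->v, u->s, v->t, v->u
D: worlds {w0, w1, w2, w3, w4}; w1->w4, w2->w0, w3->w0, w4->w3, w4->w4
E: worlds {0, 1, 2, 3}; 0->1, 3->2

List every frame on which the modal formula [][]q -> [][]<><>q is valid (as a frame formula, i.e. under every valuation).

A, B, C, E

This is the axiom for a generalized confluence (Geach) condition; its first-order frame correspondent is forall x forall z (x R^2 z -> exists w (x R^2 w & z R^2 w)).
A: holds.
B: holds.
C: holds.
D: fails — w1R²w3 but no w with w1R²w and w3R²w.
E: holds.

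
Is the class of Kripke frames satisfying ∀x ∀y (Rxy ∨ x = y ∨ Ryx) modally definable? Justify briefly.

If a class were modally definable it would be closed under disjoint unions (Goldblatt–Thomason).
Take 2 disjoint single-world reflexive frames: each is trivially connected, but their disjoint union has 2 worlds with no edge between distinct components, so it is not connected.
So no modal formula (or set of formulas) defines exactly the connected frames.

No — not modally definable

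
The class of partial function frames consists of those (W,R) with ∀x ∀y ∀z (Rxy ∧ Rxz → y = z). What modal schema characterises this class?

The condition is partial functionality. The CD schema ◇ψ → □ψ defines it.
Suppose ◇ψ→□ψ is valid. Take Rxy, Rxz and set V(ψ)={y}. Then ◇ψ at x, so □ψ at x, so ψ at z, i.e. z=y.

◇ψ → □ψ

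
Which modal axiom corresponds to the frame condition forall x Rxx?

□ψ → ψ

This is reflexivity; the standard corresponding axiom is T: □ψ → ψ.
Suppose □ψ→ψ is valid. At any x set V(ψ)={w : Rxw}. Then □ψ holds at x, so ψ holds at x, i.e. Rxx.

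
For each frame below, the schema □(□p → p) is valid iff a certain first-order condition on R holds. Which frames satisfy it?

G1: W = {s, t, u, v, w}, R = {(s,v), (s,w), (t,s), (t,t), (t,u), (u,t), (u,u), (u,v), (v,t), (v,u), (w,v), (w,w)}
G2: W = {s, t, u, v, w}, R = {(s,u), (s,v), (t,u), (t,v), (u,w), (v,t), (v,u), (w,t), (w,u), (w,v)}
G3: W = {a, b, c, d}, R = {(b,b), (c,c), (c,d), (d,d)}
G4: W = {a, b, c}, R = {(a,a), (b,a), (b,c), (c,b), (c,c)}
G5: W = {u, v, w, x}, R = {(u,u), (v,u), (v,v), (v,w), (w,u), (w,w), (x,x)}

Frame correspondent (Sahlqvist): ∀x ∀y (Rxy → Ryy) — i.e. shift-reflexivity.
G1: fails — Ruv but not Rvv.
G2: fails — Rwt but not Rtt.
G3: holds.
G4: fails — Rcb but not Rbb.
G5: holds.

G3, G5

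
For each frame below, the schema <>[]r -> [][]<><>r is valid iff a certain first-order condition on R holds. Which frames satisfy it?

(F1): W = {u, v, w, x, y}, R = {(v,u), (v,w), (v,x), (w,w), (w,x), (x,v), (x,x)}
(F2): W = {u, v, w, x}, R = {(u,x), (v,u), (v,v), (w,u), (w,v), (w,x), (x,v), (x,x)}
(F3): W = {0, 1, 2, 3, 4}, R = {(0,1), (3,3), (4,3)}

(F2), (F3)

Frame correspondent (Sahlqvist): forall x forall y forall z ((xRy & x R^2 z) -> exists w (yRw & z R^2 w)) — i.e. a generalized confluence (Geach) condition.
(F1): fails — vRu, vR²v but no t with uRt and vR²t.
(F2): ✓.
(F3): ✓.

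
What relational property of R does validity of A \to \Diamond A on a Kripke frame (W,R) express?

This is a form of the T axiom.
It corresponds to reflexivity: \forall x Rxx.

reflexivity: \forall x Rxx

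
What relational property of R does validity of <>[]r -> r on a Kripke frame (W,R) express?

symmetry

Equivalently (dual form): r → □◇r.
Suppose r→□◇r is valid. Take Rxy and set V(r)={x}. Then r at x, so □◇r at x, so ◇r at y, so some z with Ryz has r; z=x, i.e. Ryx.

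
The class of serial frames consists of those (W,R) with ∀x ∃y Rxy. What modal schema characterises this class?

□p → ◇p

The condition is seriality. The D schema □p → ◇p defines it.
Suppose □p→◇p is valid. At any x set V(p)=W. Then □p at x, so ◇p at x, so x has a successor.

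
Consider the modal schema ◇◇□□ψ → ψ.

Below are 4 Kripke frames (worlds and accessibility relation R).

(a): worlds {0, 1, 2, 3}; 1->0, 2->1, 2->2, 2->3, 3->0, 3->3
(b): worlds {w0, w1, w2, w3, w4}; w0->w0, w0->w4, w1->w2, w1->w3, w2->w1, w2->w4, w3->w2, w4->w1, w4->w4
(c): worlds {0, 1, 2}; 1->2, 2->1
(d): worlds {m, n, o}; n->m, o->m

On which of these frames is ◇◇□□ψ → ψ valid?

(c), (d)

Frame correspondent (Sahlqvist): ∀x ∀y (xR²y → ∃w (yR²w ∧ x = w)) — i.e. a generalized confluence (Geach) condition.
(a): fails — 2R²0 but no w with 0R²w and 2=w.
(b): fails — w0R²w1 but no w with w1R²w and w0=w.
(c): holds.
(d): holds.
Valid on: (c), (d).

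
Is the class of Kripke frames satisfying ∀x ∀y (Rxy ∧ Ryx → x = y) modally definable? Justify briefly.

Any modally definable frame class is closed under surjective bounded morphisms.
The 4-cycle (worlds a,b,c,d with a→b→c→d→a) is antisymmetric. Sending even-indexed worlds to a and odd-indexed worlds to b is a surjective bounded morphism onto the two-world frame with a↔b, which is not antisymmetric.
Hence antisymmetry is not modally definable.

No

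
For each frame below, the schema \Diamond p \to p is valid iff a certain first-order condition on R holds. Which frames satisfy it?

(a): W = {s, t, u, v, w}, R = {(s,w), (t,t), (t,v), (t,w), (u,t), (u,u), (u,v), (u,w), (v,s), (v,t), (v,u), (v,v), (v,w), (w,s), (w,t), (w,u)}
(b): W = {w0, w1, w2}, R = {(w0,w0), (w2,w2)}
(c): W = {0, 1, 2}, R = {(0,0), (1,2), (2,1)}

Frame correspondent (Sahlqvist): \forall x \forall y (xRy \to \exists w (y = w \wedge x = w)) — i.e. a generalized confluence (Geach) condition.
(a): fails — sRw but w ≠ s.
(b): holds.
(c): fails — 1R2 but 2 ≠ 1.
Valid on: (b).

(b)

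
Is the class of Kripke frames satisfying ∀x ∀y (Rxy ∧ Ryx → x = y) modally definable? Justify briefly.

Any modally definable frame class is closed under surjective bounded morphisms.
The 6-cycle (worlds 0,1,2,3,4,5 with 0→1→2→3→4→5→0) is antisymmetric. Sending even-indexed worlds to a and odd-indexed worlds to b is a surjective bounded morphism onto the two-world frame with a↔b, which is not antisymmetric.
Hence antisymmetry is not modally definable.

No — not modally definable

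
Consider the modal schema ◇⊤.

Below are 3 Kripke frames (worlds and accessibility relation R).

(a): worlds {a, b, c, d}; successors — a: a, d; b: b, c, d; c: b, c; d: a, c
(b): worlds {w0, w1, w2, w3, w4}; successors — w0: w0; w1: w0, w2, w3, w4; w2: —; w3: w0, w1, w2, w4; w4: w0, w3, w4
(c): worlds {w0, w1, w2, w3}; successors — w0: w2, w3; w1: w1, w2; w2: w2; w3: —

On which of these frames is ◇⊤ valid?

The schema corresponds to seriality: ∀x ∃y Rxy.
(a): satisfies the condition.
(b): fails — world w2 has no successor.
(c): fails — world w3 has no successor.

(a)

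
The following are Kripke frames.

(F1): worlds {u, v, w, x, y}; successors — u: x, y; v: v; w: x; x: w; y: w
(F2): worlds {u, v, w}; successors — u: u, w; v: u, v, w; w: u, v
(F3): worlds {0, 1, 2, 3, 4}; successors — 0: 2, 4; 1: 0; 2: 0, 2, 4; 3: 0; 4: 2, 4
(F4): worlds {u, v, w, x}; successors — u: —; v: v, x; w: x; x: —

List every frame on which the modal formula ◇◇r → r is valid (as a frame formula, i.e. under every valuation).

none

This is the axiom for a generalized confluence (Geach) condition; its first-order frame correspondent is ∀x ∀y (xR²y → ∃w (y = w ∧ x = w)).
(F1): fails — uR²w but w ≠ u.
(F2): fails — uR²v but v ≠ u.
(F3): fails — 0R²2 but 2 ≠ 0.
(F4): fails — vR²x but x ≠ v.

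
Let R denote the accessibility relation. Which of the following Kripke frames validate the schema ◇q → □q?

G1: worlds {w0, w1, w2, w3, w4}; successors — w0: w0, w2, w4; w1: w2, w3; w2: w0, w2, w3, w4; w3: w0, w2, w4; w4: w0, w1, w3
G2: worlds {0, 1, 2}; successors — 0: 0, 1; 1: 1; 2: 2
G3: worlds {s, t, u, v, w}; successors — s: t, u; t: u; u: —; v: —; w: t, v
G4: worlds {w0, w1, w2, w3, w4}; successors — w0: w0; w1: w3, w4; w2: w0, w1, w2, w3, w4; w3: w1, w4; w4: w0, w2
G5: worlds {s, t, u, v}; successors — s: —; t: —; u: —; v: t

This is the axiom for partial functionality; its first-order frame correspondent is ∀x ∀y ∀z (Rxy ∧ Rxz → y = z).
G1: fails — w0 sees both w0 and w2.
G2: fails — 0 sees both 0 and 1.
G3: fails — s sees both t and u.
G4: fails — w1 sees both w3 and w4.
G5: ✓.
Valid on: G5.

G5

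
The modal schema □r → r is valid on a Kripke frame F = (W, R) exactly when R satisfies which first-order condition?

reflexivity

This is the T axiom.
It corresponds to reflexivity: ∀x Rxx.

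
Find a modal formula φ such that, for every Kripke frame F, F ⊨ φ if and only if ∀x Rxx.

A defining formula is □s → s (the T axiom).
Suppose □s→s is valid. At any x set V(s)={w : Rxw}. Then □s holds at x, so s holds at x, i.e. Rxx.

□s → s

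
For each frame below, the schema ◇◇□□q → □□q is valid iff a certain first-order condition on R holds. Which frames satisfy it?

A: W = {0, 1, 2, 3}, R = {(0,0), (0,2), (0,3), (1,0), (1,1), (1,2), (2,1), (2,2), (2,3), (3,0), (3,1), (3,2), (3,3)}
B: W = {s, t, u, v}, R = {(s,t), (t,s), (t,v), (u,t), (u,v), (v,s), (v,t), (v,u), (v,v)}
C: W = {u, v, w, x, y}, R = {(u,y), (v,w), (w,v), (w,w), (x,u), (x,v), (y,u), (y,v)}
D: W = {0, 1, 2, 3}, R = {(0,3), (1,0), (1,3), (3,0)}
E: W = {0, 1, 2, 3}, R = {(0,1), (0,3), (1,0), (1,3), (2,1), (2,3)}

Frame correspondent (Sahlqvist): ∀x ∀y ∀z ((xR²y ∧ xR²z) → ∃w (yR²w ∧ z = w)) — i.e. a generalized confluence (Geach) condition.
A: ✓.
B: fails — tR²s, tR²t but no w with sR²w and t=w.
C: fails — uR²v, uR²u but no t with vR²t and u=t.
D: fails — 1R²0, 1R²3 but no w with 0R²w and 3=w.
E: fails — 0R²3, 0R²0 but no w with 3R²w and 0=w.
Valid on: A.

A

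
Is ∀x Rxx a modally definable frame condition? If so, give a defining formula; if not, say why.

Yes — defined by □p → p

The condition is reflexivity. A defining modal formula is □p → p.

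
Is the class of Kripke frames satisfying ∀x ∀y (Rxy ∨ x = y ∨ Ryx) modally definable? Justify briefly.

Any modally definable frame class is closed under disjoint unions.
Take 4 disjoint single-world reflexive frames: each is trivially connected, but their disjoint union has 4 worlds with no edge between distinct components, so it is not connected.
Hence connectedness of R is not modally definable.

No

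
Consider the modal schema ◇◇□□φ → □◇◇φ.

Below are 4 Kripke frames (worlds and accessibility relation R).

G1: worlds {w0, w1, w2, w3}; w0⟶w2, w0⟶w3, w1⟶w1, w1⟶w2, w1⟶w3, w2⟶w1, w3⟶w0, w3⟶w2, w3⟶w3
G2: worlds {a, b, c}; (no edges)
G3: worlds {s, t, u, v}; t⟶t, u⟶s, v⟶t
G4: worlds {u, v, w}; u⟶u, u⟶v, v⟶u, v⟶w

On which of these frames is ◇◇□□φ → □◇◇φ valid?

G1, G2, G3

This is the axiom for a generalized confluence (Geach) condition; its first-order frame correspondent is ∀x ∀y ∀z ((xR²y ∧ xRz) → ∃w (yR²w ∧ zR²w)).
G1: condition met.
G2: condition met.
G3: condition met.
G4: fails — uR²w, uRu but no t with wR²t and uR²t.
Valid on: G1, G2, G3.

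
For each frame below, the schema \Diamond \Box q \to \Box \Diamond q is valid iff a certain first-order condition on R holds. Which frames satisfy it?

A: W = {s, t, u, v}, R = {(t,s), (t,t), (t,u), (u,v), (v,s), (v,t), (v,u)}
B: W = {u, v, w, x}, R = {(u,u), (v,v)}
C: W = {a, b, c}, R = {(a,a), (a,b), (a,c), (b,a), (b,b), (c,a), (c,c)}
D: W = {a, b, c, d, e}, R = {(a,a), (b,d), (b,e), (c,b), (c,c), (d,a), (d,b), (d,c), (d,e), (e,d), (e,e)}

Frame correspondent (Sahlqvist): \forall x \forall y \forall z (Rxy \wedge Rxz \to \exists w (Ryw \wedge Rzw)) — i.e. convergence.
A: fails — Rts and Rts but s and s have no common successor.
B: condition met.
C: condition met.
D: fails — Rcc and Rcb but c and b have no common successor.

B, C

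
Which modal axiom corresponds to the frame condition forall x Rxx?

□r → r

This is reflexivity; the standard corresponding axiom is T: □r → r.
Suppose □r→r is valid. At any x set V(r)={w : Rxw}. Then □r holds at x, so r holds at x, i.e. Rxx.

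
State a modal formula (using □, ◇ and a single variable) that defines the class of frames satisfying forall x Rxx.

□q → q

The condition is reflexivity. The T schema □q → q defines it.
Suppose □q→q is valid. At any x set V(q)={w : Rxw}. Then □q holds at x, so q holds at x, i.e. Rxx.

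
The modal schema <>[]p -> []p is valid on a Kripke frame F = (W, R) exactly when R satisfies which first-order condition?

Equivalently (dual form): ◇p → □◇p.
Suppose ◇p→□◇p is valid. Take Rxy, Rxz and set V(p)={y}. Then ◇p at x, so □◇p at x, so ◇p at z, so some w with Rzw has p; w=y, i.e. Rzy. By symmetry of the argument, Ryz.

the Euclidean property: forall x forall y forall z (Rxy & Rxz -> Ryz)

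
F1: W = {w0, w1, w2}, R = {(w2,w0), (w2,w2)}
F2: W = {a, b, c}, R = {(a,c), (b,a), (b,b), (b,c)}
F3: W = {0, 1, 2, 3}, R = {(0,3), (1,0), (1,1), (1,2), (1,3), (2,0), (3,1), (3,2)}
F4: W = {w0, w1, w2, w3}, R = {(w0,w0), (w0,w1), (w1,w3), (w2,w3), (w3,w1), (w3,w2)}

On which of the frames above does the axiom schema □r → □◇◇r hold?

F4

This is the axiom for a generalized confluence (Geach) condition; its first-order frame correspondent is ∀x ∀z (xRz → ∃w (xRw ∧ zR²w)).
F1: fails — w2Rw0 but no w with w2Rw and w0R²w.
F2: fails — aRc but no w with aRw and cR²w.
F3: fails — 2R0 but no w with 2Rw and 0R²w.
F4: condition met.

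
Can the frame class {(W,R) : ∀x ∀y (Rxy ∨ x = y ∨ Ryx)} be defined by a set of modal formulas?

No

Any modally definable frame class is closed under disjoint unions.
Take 2 disjoint single-world reflexive frames: each is trivially connected, but their disjoint union has 2 worlds with no edge between distinct components, so it is not connected.
So the class is not modally definable.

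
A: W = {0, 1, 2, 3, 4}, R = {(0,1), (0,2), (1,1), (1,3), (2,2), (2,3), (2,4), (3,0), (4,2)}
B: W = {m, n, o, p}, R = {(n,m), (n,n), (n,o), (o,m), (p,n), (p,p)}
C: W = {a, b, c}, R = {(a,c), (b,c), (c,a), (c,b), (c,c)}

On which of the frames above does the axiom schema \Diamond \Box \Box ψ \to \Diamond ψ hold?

This is the axiom for a generalized confluence (Geach) condition; its first-order frame correspondent is \forall x \forall y (xRy \to \exists w (y R^2 w \wedge xRw)).
A: fails — 3R0 but no w with 0R²w and 3Rw.
B: fails — nRm but no w with mR²w and nRw.
C: condition met.
Valid on: C.

C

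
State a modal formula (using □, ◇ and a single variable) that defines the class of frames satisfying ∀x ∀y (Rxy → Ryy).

This is shift-reflexivity; the standard corresponding axiom is T□: □(□s → s).
Suppose □(□s→s) is valid. Take Rxy and set V(s)={w : Ryw}. Then at y, □s holds; since □(□s→s) at x, □s→s at y, so s at y, i.e. Ryy.

□(□s → s)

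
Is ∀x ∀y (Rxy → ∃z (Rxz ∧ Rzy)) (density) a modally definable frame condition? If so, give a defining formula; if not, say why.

Yes: it is density, defined by the C4 schema □□p → □p.
Suppose □□p→□p is valid. Take Rxy and set V(p)={w : xR²w}. Then □□p at x, so □p at x, so p at y, i.e. ∃z(Rxz∧Rzy).

Yes, by □□p → □p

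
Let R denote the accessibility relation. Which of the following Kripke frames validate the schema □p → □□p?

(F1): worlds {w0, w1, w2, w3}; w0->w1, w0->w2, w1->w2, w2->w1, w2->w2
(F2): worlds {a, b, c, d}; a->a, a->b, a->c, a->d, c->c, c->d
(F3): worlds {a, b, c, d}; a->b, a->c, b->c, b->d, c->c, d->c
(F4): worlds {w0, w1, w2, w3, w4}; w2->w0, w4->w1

(F2), (F4)

The schema corresponds to transitivity: ∀x ∀y ∀z (Rxy ∧ Ryz → Rxz).
(F1): fails — Rw1w2 and Rw2w1 but not Rw1w1.
(F2): satisfies the condition.
(F3): fails — Rab and Rbd but not Rad.
(F4): satisfies the condition.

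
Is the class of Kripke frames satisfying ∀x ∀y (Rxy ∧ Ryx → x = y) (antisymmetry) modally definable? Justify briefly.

Not modally definable

If a class were modally definable it would be closed under surjective bounded morphisms (Goldblatt–Thomason).
The 6-cycle (worlds a,b,c,d,e,f with a→b→c→d→e→f→a) is antisymmetric. Sending even-indexed worlds to s and odd-indexed worlds to t is a surjective bounded morphism onto the two-world frame with s↔t, which is not antisymmetric.
So the class is not modally definable.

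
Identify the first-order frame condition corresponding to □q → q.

Reflexivity

This schema is the T axiom.
It corresponds to reflexivity: ∀x Rxx.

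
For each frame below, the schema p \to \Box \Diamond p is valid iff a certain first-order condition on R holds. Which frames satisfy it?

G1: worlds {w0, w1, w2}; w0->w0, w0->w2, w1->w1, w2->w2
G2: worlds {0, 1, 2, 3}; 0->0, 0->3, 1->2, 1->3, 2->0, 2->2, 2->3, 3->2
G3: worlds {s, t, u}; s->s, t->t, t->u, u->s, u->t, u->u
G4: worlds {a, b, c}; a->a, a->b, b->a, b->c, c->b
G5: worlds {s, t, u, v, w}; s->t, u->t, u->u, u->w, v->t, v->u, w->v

G4

Frame correspondent (Sahlqvist): \forall x \forall y (Rxy \to Ryx) — i.e. symmetry.
G1: fails — Rw0w2 but not Rw2w0.
G2: fails — R12 but not R21.
G3: fails — Rus but not Rsu.
G4: condition met.
G5: fails — Ruw but not Rwu.
Valid on: G4.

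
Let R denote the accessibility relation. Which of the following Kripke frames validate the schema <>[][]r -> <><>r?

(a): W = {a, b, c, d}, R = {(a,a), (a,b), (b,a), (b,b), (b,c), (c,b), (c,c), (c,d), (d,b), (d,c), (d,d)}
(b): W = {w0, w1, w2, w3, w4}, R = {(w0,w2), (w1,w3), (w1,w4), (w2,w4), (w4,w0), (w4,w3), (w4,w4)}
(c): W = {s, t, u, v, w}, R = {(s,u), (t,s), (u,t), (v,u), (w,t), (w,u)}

(a)

This is the axiom for a generalized confluence (Geach) condition; its first-order frame correspondent is forall x forall y (xRy -> exists w (y R^2 w & x R^2 w)).
(a): ✓.
(b): fails — w1Rw3 but no w with w3R²w and w1R²w.
(c): fails — sRu but no w* with uR²w* and sR²w*.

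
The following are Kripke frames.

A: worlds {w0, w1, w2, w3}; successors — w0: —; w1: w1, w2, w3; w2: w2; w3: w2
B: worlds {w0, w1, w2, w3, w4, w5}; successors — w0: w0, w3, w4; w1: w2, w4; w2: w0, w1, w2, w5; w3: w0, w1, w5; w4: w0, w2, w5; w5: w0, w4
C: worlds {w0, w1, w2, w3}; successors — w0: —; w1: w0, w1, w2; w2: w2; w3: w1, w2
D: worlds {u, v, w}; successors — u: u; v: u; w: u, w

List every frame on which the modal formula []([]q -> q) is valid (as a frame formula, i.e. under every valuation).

D

Frame correspondent (Sahlqvist): forall x forall y (Rxy -> Ryy) — i.e. shift-reflexivity.
A: fails — Rw1w3 but not Rw3w3.
B: fails — Rw0w4 but not Rw4w4.
C: fails — Rw1w0 but not Rw0w0.
D: holds.
Valid on: D.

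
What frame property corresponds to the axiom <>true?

Seriality

◇⊤ holds at w iff w has a successor, so frame-validity of ◇⊤ is exactly seriality. Equivalently via □r → ◇r:
Suppose □r→◇r is valid. At any x set V(r)=W. Then □r at x, so ◇r at x, so x has a successor.
The converse is a direct semantic check.
Frame condition: forall x exists y Rxy.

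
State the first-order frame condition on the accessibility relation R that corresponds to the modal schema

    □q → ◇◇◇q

This is a Sahlqvist (Geach-type) schema ◇^0□^1q → □^0◇^3q.
Minimal-valuation argument: fix x; take any y with xR^0y and any z with xR^0z. Set V(q) to the set of worlds R-reachable from y in exactly 1 step. Then □^1q holds at y, so the antecedent holds at x; validity forces ◇^3q at z, giving a w with zR^3w and yR^1w.
First-order correspondent: ∀x ∃w (xRw ∧ xR³w).

∀x ∃w (xRw ∧ xR³w)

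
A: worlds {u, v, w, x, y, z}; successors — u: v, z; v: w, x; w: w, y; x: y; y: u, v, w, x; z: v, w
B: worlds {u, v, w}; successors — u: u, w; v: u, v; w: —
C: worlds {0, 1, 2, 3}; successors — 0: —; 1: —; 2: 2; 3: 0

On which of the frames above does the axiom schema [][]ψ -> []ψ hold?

B

Frame correspondent (Sahlqvist): forall x forall y (Rxy -> exists z (Rxz & Rzy)) — i.e. density.
A: fails — Ruz but no t with Rut and Rtz.
B: holds.
C: fails — R30 but no z with R3z and Rz0.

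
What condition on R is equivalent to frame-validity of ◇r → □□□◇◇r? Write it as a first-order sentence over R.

This is a Sahlqvist (Geach-type) schema ◇^1□^0r → □^3◇^2r.
First-order correspondent: ∀x ∀y ∀z ((xRy ∧ xR³z) → ∃w (y = w ∧ zR²w)).

∀x ∀y ∀z ((xRy ∧ xR³z) → ∃w (y = w ∧ zR²w))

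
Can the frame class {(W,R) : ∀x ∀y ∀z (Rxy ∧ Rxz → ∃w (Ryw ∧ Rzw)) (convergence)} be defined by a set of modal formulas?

Definable; ◇□q → □◇q defines it

The condition is convergence. A defining modal formula is ◇□q → □◇q.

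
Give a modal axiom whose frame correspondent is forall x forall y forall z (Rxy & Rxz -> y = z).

◇ψ → □ψ

A defining formula is ◇ψ → □ψ (the CD axiom).
Suppose ◇ψ→□ψ is valid. Take Rxy, Rxz and set V(ψ)={y}. Then ◇ψ at x, so □ψ at x, so ψ at z, i.e. z=y.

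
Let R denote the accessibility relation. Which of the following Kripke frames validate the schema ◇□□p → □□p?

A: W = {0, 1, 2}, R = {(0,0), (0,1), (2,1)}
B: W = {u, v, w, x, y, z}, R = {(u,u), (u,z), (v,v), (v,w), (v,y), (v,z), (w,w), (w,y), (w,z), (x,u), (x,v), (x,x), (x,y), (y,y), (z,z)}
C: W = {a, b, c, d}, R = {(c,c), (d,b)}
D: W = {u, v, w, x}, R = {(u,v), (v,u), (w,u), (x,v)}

C

The schema corresponds to a generalized confluence (Geach) condition: ∀x ∀y ∀z ((xRy ∧ xR²z) → ∃w (yR²w ∧ z = w)).
A: fails — 0R1, 0R²0 but no w with 1R²w and 0=w.
B: fails — uRz, uR²u but no t with zR²t and u=t.
C: satisfies the condition.
D: fails — uRv, uR²u but no t with vR²t and u=t.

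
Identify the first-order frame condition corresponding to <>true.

seriality: forall x exists y Rxy

◇⊤ holds at w iff w has a successor, so frame-validity of ◇⊤ is exactly seriality. Equivalently via □ψ → ◇ψ:
Suppose □ψ→◇ψ is valid. At any x set V(ψ)=W. Then □ψ at x, so ◇ψ at x, so x has a successor.
Conversely, on a frame with seriality the schema holds at every world under every valuation.
Frame condition: forall x exists y Rxy.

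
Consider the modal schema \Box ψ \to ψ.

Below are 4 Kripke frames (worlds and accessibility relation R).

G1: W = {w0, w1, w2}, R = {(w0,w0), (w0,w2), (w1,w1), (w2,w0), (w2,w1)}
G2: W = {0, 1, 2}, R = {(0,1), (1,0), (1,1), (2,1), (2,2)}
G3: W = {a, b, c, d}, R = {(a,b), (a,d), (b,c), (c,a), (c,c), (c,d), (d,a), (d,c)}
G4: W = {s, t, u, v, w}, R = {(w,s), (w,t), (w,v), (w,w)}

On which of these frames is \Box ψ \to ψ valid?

This is the axiom for reflexivity; its first-order frame correspondent is \forall x Rxx.
G1: fails — world w2 does not see itself.
G2: fails — world 0 does not see itself.
G3: fails — world a does not see itself.
G4: fails — world s does not see itself.

none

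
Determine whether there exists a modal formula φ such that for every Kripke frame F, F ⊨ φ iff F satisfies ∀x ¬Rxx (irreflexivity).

Modal frame validity is preserved under surjective bounded morphisms.
The 3-cycle (worlds 0,1,2 with 0→1→2→0) is irreflexive, and the map sending every world to a single reflexive point • is a surjective bounded morphism (forth: every edge maps to (•,•); back: every world has a successor). So any modal formula valid on the 3-cycle is also valid on the reflexive point, which is not irreflexive.
So no modal formula (or set of formulas) defines exactly the irreflexive frames.

No — not modally definable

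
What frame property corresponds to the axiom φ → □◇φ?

Symmetry

Suppose φ→□◇φ is valid. Take Rxy and set V(φ)={x}. Then φ at x, so □◇φ at x, so ◇φ at y, so some z with Ryz has φ; z=x, i.e. Ryx.
Conversely, any frame satisfying ∀x ∀y (Rxy → Ryx) validates the schema.
So the correspondent is symmetry.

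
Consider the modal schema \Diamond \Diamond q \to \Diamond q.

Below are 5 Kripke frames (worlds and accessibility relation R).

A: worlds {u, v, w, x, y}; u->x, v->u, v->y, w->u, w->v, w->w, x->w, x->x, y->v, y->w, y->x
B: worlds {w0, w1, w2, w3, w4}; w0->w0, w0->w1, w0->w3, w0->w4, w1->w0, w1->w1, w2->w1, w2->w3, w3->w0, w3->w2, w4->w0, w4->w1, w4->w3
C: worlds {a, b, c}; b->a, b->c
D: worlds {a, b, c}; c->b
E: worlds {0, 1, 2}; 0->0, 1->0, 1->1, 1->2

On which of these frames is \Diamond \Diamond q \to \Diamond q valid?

The schema corresponds to transitivity: \forall x \forall y \forall z (Rxy \wedge Ryz \to Rxz).
A: fails — Rxw and Rwu but not Rxu.
B: fails — Rw1w0 and Rw0w4 but not Rw1w4.
C: condition met.
D: condition met.
E: condition met.

C, D, E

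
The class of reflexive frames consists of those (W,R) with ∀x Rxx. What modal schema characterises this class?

This is reflexivity; the standard corresponding axiom is T: □ψ → ψ.
Suppose □ψ→ψ is valid. At any x set V(ψ)={w : Rxw}. Then □ψ holds at x, so ψ holds at x, i.e. Rxx.

□ψ → ψ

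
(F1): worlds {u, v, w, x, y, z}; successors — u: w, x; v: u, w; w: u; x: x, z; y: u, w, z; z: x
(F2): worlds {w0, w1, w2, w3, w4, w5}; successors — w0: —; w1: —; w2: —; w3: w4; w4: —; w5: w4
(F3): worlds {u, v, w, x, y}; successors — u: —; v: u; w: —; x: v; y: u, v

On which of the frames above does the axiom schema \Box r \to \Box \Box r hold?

The schema corresponds to transitivity: \forall x \forall y \forall z (Rxy \wedge Ryz \to Rxz).
(F1): fails — Ruw and Rwu but not Ruu.
(F2): condition met.
(F3): fails — Rxv and Rvu but not Rxu.
Valid on: (F2).

(F2)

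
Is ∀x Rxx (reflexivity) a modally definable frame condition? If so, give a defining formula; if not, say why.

This is a Sahlqvist condition; the T axiom □r → r defines it.
Suppose □r→r is valid. At any x set V(r)={w : Rxw}. Then □r holds at x, so r holds at x, i.e. Rxx.

Yes — defined by □r → r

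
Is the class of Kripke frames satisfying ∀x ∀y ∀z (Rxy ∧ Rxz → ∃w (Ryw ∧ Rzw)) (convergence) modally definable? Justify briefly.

This is a Sahlqvist condition; the .2 axiom ◇□q → □◇q defines it.

Definable; ◇□q → □◇q defines it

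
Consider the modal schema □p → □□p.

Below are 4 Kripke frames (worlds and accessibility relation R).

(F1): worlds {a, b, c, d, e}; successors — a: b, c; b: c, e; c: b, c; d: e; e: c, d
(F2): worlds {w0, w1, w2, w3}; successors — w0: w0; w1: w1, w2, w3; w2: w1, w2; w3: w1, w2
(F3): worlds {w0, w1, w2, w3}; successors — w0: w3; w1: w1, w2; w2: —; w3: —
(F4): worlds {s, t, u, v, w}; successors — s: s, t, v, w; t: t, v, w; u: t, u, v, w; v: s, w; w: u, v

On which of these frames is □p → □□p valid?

(F3)

Frame correspondent (Sahlqvist): ∀x ∀y ∀z (Rxy ∧ Ryz → Rxz) — i.e. transitivity.
(F1): fails — Rbc and Rcb but not Rbb.
(F2): fails — Rw3w1 and Rw1w3 but not Rw3w3.
(F3): ✓.
(F4): fails — Ruv and Rvs but not Rus.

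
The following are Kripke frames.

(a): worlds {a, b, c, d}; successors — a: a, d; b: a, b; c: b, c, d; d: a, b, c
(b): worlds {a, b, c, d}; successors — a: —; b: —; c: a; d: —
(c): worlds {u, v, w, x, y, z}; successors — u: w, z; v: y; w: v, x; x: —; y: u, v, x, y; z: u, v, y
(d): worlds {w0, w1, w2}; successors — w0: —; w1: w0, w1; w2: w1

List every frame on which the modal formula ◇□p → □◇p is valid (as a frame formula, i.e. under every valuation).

The schema corresponds to convergence: ∀x ∀y ∀z (Rxy ∧ Rxz → ∃w (Ryw ∧ Rzw)).
(a): satisfies the condition.
(b): fails — Rca and Rca but a and a have no common successor.
(c): fails — Rwx and Rwx but x and x have no common successor.
(d): fails — Rw1w1 and Rw1w0 but w1 and w0 have no common successor.
Valid on: (a).

(a)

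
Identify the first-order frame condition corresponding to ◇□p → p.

Replacing p by ¬p and contraposing gives the equivalent schema p → □◇p.
Suppose p→□◇p is valid. Take Rxy and set V(p)={x}. Then p at x, so □◇p at x, so ◇p at y, so some z with Ryz has p; z=x, i.e. Ryx.
Conversely, on a frame with symmetry the schema holds at every world under every valuation.
Frame condition: ∀x ∀y (Rxy → Ryx).

Symmetry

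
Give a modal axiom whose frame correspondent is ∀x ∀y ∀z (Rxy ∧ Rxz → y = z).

This is partial functionality; the standard corresponding axiom is CD: ◇r → □r.

◇r → □r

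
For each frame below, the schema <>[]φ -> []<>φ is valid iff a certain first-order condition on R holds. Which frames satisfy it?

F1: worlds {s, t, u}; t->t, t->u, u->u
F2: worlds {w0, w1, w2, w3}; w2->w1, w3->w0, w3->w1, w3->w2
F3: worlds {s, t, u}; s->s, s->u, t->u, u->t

The schema corresponds to convergence: forall x forall y forall z (Rxy & Rxz -> exists w (Ryw & Rzw)).
F1: ✓.
F2: fails — Rw2w1 and Rw2w1 but w1 and w1 have no common successor.
F3: fails — Rsu and Rss but u and s have no common successor.
Valid on: F1.

F1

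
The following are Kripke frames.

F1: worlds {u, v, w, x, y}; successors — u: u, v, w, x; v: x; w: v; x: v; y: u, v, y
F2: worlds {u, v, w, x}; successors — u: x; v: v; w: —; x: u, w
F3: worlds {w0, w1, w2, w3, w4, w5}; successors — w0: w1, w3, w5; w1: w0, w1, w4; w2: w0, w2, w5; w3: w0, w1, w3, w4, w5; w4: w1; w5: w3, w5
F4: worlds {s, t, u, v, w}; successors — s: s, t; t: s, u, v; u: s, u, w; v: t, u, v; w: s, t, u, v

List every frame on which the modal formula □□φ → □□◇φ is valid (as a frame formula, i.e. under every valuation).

This is the axiom for a generalized confluence (Geach) condition; its first-order frame correspondent is ∀x ∀z (xR²z → ∃w (xR²w ∧ zRw)).
F1: fails — vR²v but no t with vR²t and vRt.
F2: fails — uR²u but no t with uR²t and uRt.
F3: condition met.
F4: condition met.
Valid on: F3, F4.

F3, F4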